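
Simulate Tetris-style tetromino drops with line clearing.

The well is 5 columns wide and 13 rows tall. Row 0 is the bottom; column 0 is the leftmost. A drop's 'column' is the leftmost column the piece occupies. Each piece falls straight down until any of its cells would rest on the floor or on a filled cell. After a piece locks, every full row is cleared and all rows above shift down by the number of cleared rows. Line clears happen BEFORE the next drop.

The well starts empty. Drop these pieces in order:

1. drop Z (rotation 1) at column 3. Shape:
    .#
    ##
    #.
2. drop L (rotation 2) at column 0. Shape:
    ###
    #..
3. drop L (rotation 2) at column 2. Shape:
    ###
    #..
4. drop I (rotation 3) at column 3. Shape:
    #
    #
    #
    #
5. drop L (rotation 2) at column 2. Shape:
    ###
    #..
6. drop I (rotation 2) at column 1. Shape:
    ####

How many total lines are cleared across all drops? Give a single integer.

Drop 1: Z rot1 at col 3 lands with bottom-row=0; cleared 0 line(s) (total 0); column heights now [0 0 0 2 3], max=3
Drop 2: L rot2 at col 0 lands with bottom-row=0; cleared 1 line(s) (total 1); column heights now [1 0 0 1 2], max=2
Drop 3: L rot2 at col 2 lands with bottom-row=1; cleared 0 line(s) (total 1); column heights now [1 0 3 3 3], max=3
Drop 4: I rot3 at col 3 lands with bottom-row=3; cleared 0 line(s) (total 1); column heights now [1 0 3 7 3], max=7
Drop 5: L rot2 at col 2 lands with bottom-row=6; cleared 0 line(s) (total 1); column heights now [1 0 8 8 8], max=8
Drop 6: I rot2 at col 1 lands with bottom-row=8; cleared 0 line(s) (total 1); column heights now [1 9 9 9 9], max=9

Answer: 1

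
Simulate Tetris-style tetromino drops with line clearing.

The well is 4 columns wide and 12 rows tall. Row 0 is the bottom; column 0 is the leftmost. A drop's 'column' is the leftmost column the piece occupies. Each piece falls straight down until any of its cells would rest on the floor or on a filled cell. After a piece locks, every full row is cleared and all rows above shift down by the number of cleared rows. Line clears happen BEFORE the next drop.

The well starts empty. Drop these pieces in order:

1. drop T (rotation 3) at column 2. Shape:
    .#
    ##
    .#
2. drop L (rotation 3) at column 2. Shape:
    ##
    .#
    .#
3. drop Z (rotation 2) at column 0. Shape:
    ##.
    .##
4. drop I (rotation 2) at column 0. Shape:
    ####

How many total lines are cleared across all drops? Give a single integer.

Answer: 1

Derivation:
Drop 1: T rot3 at col 2 lands with bottom-row=0; cleared 0 line(s) (total 0); column heights now [0 0 2 3], max=3
Drop 2: L rot3 at col 2 lands with bottom-row=3; cleared 0 line(s) (total 0); column heights now [0 0 6 6], max=6
Drop 3: Z rot2 at col 0 lands with bottom-row=6; cleared 0 line(s) (total 0); column heights now [8 8 7 6], max=8
Drop 4: I rot2 at col 0 lands with bottom-row=8; cleared 1 line(s) (total 1); column heights now [8 8 7 6], max=8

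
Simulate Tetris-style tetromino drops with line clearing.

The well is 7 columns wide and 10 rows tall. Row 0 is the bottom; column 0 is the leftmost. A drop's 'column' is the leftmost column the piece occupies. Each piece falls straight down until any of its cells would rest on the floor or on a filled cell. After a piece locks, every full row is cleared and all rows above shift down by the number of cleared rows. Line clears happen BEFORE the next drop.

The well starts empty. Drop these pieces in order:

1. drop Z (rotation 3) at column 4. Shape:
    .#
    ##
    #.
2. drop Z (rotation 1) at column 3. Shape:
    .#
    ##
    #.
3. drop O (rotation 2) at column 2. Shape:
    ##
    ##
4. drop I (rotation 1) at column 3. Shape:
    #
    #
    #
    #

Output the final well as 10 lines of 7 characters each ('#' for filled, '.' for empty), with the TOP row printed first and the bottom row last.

Answer: .......
...#...
...#...
...#...
...#...
..##...
..###..
...###.
...###.
....#..

Derivation:
Drop 1: Z rot3 at col 4 lands with bottom-row=0; cleared 0 line(s) (total 0); column heights now [0 0 0 0 2 3 0], max=3
Drop 2: Z rot1 at col 3 lands with bottom-row=1; cleared 0 line(s) (total 0); column heights now [0 0 0 3 4 3 0], max=4
Drop 3: O rot2 at col 2 lands with bottom-row=3; cleared 0 line(s) (total 0); column heights now [0 0 5 5 4 3 0], max=5
Drop 4: I rot1 at col 3 lands with bottom-row=5; cleared 0 line(s) (total 0); column heights now [0 0 5 9 4 3 0], max=9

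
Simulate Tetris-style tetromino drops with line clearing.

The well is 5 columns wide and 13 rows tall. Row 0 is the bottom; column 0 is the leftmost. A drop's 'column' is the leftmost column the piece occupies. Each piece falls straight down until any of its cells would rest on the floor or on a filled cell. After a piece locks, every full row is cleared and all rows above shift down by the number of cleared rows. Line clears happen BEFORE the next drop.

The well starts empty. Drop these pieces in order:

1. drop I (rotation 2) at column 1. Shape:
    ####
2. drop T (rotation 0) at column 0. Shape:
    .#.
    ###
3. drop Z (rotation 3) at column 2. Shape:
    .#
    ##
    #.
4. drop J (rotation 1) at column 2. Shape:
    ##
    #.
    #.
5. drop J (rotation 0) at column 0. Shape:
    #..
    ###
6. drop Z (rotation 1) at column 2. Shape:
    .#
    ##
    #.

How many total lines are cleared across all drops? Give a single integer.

Answer: 0

Derivation:
Drop 1: I rot2 at col 1 lands with bottom-row=0; cleared 0 line(s) (total 0); column heights now [0 1 1 1 1], max=1
Drop 2: T rot0 at col 0 lands with bottom-row=1; cleared 0 line(s) (total 0); column heights now [2 3 2 1 1], max=3
Drop 3: Z rot3 at col 2 lands with bottom-row=2; cleared 0 line(s) (total 0); column heights now [2 3 4 5 1], max=5
Drop 4: J rot1 at col 2 lands with bottom-row=4; cleared 0 line(s) (total 0); column heights now [2 3 7 7 1], max=7
Drop 5: J rot0 at col 0 lands with bottom-row=7; cleared 0 line(s) (total 0); column heights now [9 8 8 7 1], max=9
Drop 6: Z rot1 at col 2 lands with bottom-row=8; cleared 0 line(s) (total 0); column heights now [9 8 10 11 1], max=11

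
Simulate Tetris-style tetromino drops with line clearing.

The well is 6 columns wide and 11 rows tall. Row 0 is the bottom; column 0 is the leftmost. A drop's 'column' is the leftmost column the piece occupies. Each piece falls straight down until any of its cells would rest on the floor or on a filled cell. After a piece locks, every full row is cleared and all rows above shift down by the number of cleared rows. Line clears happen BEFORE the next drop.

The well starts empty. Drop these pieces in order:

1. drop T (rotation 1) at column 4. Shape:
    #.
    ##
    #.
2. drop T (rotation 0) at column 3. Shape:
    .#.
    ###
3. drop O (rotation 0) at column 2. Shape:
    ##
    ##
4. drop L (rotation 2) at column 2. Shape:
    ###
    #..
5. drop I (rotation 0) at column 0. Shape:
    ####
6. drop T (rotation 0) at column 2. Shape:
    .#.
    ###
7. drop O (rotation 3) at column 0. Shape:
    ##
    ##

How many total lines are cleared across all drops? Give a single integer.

Answer: 0

Derivation:
Drop 1: T rot1 at col 4 lands with bottom-row=0; cleared 0 line(s) (total 0); column heights now [0 0 0 0 3 2], max=3
Drop 2: T rot0 at col 3 lands with bottom-row=3; cleared 0 line(s) (total 0); column heights now [0 0 0 4 5 4], max=5
Drop 3: O rot0 at col 2 lands with bottom-row=4; cleared 0 line(s) (total 0); column heights now [0 0 6 6 5 4], max=6
Drop 4: L rot2 at col 2 lands with bottom-row=6; cleared 0 line(s) (total 0); column heights now [0 0 8 8 8 4], max=8
Drop 5: I rot0 at col 0 lands with bottom-row=8; cleared 0 line(s) (total 0); column heights now [9 9 9 9 8 4], max=9
Drop 6: T rot0 at col 2 lands with bottom-row=9; cleared 0 line(s) (total 0); column heights now [9 9 10 11 10 4], max=11
Drop 7: O rot3 at col 0 lands with bottom-row=9; cleared 0 line(s) (total 0); column heights now [11 11 10 11 10 4], max=11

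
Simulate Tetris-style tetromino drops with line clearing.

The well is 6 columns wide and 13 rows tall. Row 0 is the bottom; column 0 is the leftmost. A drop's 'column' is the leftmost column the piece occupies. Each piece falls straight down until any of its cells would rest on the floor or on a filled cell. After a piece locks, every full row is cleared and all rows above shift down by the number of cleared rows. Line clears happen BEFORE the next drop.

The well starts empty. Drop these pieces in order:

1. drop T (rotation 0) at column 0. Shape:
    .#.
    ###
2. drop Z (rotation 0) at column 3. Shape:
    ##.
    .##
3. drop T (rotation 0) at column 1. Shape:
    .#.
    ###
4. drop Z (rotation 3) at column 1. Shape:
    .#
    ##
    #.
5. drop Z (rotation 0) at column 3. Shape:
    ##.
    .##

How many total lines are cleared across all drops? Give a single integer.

Drop 1: T rot0 at col 0 lands with bottom-row=0; cleared 0 line(s) (total 0); column heights now [1 2 1 0 0 0], max=2
Drop 2: Z rot0 at col 3 lands with bottom-row=0; cleared 0 line(s) (total 0); column heights now [1 2 1 2 2 1], max=2
Drop 3: T rot0 at col 1 lands with bottom-row=2; cleared 0 line(s) (total 0); column heights now [1 3 4 3 2 1], max=4
Drop 4: Z rot3 at col 1 lands with bottom-row=3; cleared 0 line(s) (total 0); column heights now [1 5 6 3 2 1], max=6
Drop 5: Z rot0 at col 3 lands with bottom-row=2; cleared 0 line(s) (total 0); column heights now [1 5 6 4 4 3], max=6

Answer: 0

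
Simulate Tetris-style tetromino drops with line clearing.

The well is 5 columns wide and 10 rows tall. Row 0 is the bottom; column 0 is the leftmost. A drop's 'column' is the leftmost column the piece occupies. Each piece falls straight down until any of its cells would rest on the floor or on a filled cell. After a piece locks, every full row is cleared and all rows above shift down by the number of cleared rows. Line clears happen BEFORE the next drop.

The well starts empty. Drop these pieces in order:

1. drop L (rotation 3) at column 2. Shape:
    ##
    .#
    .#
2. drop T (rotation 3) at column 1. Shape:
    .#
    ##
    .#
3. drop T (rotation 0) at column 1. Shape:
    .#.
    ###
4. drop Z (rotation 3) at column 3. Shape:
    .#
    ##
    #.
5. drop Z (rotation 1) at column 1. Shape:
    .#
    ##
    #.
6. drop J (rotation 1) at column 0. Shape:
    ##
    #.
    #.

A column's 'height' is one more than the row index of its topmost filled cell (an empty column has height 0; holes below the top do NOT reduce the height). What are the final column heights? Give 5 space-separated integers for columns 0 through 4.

Drop 1: L rot3 at col 2 lands with bottom-row=0; cleared 0 line(s) (total 0); column heights now [0 0 3 3 0], max=3
Drop 2: T rot3 at col 1 lands with bottom-row=3; cleared 0 line(s) (total 0); column heights now [0 5 6 3 0], max=6
Drop 3: T rot0 at col 1 lands with bottom-row=6; cleared 0 line(s) (total 0); column heights now [0 7 8 7 0], max=8
Drop 4: Z rot3 at col 3 lands with bottom-row=7; cleared 0 line(s) (total 0); column heights now [0 7 8 9 10], max=10
Drop 5: Z rot1 at col 1 lands with bottom-row=7; cleared 0 line(s) (total 0); column heights now [0 9 10 9 10], max=10
Drop 6: J rot1 at col 0 lands with bottom-row=7; cleared 1 line(s) (total 1); column heights now [9 9 9 8 9], max=9

Answer: 9 9 9 8 9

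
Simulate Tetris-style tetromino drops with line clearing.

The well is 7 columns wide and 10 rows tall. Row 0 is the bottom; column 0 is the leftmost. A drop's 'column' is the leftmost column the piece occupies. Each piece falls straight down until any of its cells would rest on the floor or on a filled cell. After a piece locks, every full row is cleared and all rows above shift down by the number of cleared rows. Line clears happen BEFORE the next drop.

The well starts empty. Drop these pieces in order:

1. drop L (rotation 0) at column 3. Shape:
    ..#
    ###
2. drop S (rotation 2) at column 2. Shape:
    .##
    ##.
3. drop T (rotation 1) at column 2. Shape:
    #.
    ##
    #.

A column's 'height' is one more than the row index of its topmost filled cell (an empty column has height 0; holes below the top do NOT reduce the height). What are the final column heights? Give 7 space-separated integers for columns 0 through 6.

Drop 1: L rot0 at col 3 lands with bottom-row=0; cleared 0 line(s) (total 0); column heights now [0 0 0 1 1 2 0], max=2
Drop 2: S rot2 at col 2 lands with bottom-row=1; cleared 0 line(s) (total 0); column heights now [0 0 2 3 3 2 0], max=3
Drop 3: T rot1 at col 2 lands with bottom-row=2; cleared 0 line(s) (total 0); column heights now [0 0 5 4 3 2 0], max=5

Answer: 0 0 5 4 3 2 0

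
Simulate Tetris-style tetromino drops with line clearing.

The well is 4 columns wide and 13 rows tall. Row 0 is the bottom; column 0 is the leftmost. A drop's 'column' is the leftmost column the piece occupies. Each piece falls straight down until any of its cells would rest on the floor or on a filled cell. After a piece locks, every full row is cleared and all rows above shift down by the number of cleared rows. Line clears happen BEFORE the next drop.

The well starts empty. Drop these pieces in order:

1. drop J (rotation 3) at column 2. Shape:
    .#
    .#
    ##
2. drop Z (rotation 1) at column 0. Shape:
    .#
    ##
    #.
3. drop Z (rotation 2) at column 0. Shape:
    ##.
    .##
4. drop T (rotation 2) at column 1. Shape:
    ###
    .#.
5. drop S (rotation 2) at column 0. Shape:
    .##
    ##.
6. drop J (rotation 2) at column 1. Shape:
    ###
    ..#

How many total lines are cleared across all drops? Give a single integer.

Drop 1: J rot3 at col 2 lands with bottom-row=0; cleared 0 line(s) (total 0); column heights now [0 0 1 3], max=3
Drop 2: Z rot1 at col 0 lands with bottom-row=0; cleared 0 line(s) (total 0); column heights now [2 3 1 3], max=3
Drop 3: Z rot2 at col 0 lands with bottom-row=3; cleared 0 line(s) (total 0); column heights now [5 5 4 3], max=5
Drop 4: T rot2 at col 1 lands with bottom-row=4; cleared 0 line(s) (total 0); column heights now [5 6 6 6], max=6
Drop 5: S rot2 at col 0 lands with bottom-row=6; cleared 0 line(s) (total 0); column heights now [7 8 8 6], max=8
Drop 6: J rot2 at col 1 lands with bottom-row=7; cleared 0 line(s) (total 0); column heights now [7 9 9 9], max=9

Answer: 0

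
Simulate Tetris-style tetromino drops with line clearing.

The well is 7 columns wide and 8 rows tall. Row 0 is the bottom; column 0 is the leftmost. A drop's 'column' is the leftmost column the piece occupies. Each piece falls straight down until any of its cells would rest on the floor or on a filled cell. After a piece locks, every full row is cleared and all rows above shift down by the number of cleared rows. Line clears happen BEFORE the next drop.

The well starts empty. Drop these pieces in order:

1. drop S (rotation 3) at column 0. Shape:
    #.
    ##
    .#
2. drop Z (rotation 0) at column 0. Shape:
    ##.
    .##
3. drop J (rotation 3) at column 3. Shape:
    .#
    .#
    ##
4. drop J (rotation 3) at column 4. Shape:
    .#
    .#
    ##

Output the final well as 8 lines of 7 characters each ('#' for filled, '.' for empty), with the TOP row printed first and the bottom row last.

Drop 1: S rot3 at col 0 lands with bottom-row=0; cleared 0 line(s) (total 0); column heights now [3 2 0 0 0 0 0], max=3
Drop 2: Z rot0 at col 0 lands with bottom-row=2; cleared 0 line(s) (total 0); column heights now [4 4 3 0 0 0 0], max=4
Drop 3: J rot3 at col 3 lands with bottom-row=0; cleared 0 line(s) (total 0); column heights now [4 4 3 1 3 0 0], max=4
Drop 4: J rot3 at col 4 lands with bottom-row=3; cleared 0 line(s) (total 0); column heights now [4 4 3 1 4 6 0], max=6

Answer: .......
.......
.....#.
.....#.
##..##.
###.#..
##..#..
.#.##..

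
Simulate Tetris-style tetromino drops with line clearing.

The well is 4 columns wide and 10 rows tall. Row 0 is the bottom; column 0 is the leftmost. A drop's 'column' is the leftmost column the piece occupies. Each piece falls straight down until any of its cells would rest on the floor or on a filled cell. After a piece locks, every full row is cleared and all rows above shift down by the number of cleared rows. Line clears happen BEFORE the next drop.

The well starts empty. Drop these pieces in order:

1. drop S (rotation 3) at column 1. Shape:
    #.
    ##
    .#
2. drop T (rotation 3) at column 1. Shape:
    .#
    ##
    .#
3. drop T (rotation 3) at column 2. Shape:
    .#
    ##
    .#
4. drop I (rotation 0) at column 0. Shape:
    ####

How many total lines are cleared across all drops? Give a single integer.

Drop 1: S rot3 at col 1 lands with bottom-row=0; cleared 0 line(s) (total 0); column heights now [0 3 2 0], max=3
Drop 2: T rot3 at col 1 lands with bottom-row=2; cleared 0 line(s) (total 0); column heights now [0 4 5 0], max=5
Drop 3: T rot3 at col 2 lands with bottom-row=4; cleared 0 line(s) (total 0); column heights now [0 4 6 7], max=7
Drop 4: I rot0 at col 0 lands with bottom-row=7; cleared 1 line(s) (total 1); column heights now [0 4 6 7], max=7

Answer: 1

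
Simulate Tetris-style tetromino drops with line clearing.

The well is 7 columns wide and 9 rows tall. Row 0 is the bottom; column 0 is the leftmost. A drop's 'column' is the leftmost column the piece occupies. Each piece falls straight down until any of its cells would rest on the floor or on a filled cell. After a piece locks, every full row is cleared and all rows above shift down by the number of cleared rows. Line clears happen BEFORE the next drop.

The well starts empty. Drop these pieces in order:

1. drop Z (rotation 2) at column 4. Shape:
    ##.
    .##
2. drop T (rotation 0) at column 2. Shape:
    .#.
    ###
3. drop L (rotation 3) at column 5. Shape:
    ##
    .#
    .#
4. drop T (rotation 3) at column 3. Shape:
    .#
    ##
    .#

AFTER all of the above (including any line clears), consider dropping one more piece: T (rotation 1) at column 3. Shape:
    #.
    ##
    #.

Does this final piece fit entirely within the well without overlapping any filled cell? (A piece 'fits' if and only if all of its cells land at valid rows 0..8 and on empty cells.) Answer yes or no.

Answer: yes

Derivation:
Drop 1: Z rot2 at col 4 lands with bottom-row=0; cleared 0 line(s) (total 0); column heights now [0 0 0 0 2 2 1], max=2
Drop 2: T rot0 at col 2 lands with bottom-row=2; cleared 0 line(s) (total 0); column heights now [0 0 3 4 3 2 1], max=4
Drop 3: L rot3 at col 5 lands with bottom-row=1; cleared 0 line(s) (total 0); column heights now [0 0 3 4 3 4 4], max=4
Drop 4: T rot3 at col 3 lands with bottom-row=3; cleared 0 line(s) (total 0); column heights now [0 0 3 5 6 4 4], max=6
Test piece T rot1 at col 3 (width 2): heights before test = [0 0 3 5 6 4 4]; fits = True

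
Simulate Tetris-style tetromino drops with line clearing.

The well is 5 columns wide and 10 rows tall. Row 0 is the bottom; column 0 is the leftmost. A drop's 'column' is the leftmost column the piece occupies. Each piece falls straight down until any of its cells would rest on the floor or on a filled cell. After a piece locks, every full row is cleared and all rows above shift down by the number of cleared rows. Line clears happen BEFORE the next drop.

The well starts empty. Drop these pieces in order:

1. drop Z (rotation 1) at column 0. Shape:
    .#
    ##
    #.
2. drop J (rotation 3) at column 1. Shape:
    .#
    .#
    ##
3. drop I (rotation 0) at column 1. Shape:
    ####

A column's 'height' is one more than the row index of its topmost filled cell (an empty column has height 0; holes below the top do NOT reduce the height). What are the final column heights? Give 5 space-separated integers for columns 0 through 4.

Drop 1: Z rot1 at col 0 lands with bottom-row=0; cleared 0 line(s) (total 0); column heights now [2 3 0 0 0], max=3
Drop 2: J rot3 at col 1 lands with bottom-row=3; cleared 0 line(s) (total 0); column heights now [2 4 6 0 0], max=6
Drop 3: I rot0 at col 1 lands with bottom-row=6; cleared 0 line(s) (total 0); column heights now [2 7 7 7 7], max=7

Answer: 2 7 7 7 7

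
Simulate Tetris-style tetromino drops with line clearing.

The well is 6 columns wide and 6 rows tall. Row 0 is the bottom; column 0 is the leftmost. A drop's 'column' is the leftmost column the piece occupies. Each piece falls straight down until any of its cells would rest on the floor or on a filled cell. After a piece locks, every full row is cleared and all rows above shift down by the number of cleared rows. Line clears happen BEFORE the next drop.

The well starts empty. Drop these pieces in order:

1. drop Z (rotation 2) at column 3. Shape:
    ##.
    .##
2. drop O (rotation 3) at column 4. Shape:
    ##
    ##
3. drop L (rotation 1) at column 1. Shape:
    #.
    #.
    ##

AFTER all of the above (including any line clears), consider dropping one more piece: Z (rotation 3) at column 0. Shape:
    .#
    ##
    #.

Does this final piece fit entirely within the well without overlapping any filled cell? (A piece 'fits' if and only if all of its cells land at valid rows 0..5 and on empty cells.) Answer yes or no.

Answer: yes

Derivation:
Drop 1: Z rot2 at col 3 lands with bottom-row=0; cleared 0 line(s) (total 0); column heights now [0 0 0 2 2 1], max=2
Drop 2: O rot3 at col 4 lands with bottom-row=2; cleared 0 line(s) (total 0); column heights now [0 0 0 2 4 4], max=4
Drop 3: L rot1 at col 1 lands with bottom-row=0; cleared 0 line(s) (total 0); column heights now [0 3 1 2 4 4], max=4
Test piece Z rot3 at col 0 (width 2): heights before test = [0 3 1 2 4 4]; fits = True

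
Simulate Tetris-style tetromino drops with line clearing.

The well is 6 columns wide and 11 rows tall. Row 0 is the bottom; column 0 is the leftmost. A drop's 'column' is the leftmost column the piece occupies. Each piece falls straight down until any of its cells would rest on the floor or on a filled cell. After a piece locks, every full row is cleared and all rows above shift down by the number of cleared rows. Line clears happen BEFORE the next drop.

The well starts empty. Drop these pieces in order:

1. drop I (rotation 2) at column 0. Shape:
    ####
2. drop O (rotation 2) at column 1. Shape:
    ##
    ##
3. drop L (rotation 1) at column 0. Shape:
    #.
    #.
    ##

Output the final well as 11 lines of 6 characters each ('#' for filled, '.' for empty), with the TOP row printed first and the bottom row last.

Answer: ......
......
......
......
......
#.....
#.....
##....
.##...
.##...
####..

Derivation:
Drop 1: I rot2 at col 0 lands with bottom-row=0; cleared 0 line(s) (total 0); column heights now [1 1 1 1 0 0], max=1
Drop 2: O rot2 at col 1 lands with bottom-row=1; cleared 0 line(s) (total 0); column heights now [1 3 3 1 0 0], max=3
Drop 3: L rot1 at col 0 lands with bottom-row=3; cleared 0 line(s) (total 0); column heights now [6 4 3 1 0 0], max=6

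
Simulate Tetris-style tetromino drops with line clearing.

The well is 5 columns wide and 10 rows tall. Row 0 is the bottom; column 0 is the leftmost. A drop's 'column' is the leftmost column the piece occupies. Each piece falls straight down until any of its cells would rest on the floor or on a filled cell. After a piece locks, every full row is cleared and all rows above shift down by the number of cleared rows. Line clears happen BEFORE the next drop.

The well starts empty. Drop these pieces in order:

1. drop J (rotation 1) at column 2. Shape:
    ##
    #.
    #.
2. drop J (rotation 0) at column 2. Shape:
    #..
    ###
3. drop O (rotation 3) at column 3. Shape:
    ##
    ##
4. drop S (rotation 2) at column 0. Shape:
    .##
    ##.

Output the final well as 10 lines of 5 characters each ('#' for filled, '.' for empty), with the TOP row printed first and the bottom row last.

Answer: .....
.....
.....
.....
.....
.####
..###
..##.
..#..
..#..

Derivation:
Drop 1: J rot1 at col 2 lands with bottom-row=0; cleared 0 line(s) (total 0); column heights now [0 0 3 3 0], max=3
Drop 2: J rot0 at col 2 lands with bottom-row=3; cleared 0 line(s) (total 0); column heights now [0 0 5 4 4], max=5
Drop 3: O rot3 at col 3 lands with bottom-row=4; cleared 0 line(s) (total 0); column heights now [0 0 5 6 6], max=6
Drop 4: S rot2 at col 0 lands with bottom-row=4; cleared 1 line(s) (total 1); column heights now [0 5 5 5 5], max=5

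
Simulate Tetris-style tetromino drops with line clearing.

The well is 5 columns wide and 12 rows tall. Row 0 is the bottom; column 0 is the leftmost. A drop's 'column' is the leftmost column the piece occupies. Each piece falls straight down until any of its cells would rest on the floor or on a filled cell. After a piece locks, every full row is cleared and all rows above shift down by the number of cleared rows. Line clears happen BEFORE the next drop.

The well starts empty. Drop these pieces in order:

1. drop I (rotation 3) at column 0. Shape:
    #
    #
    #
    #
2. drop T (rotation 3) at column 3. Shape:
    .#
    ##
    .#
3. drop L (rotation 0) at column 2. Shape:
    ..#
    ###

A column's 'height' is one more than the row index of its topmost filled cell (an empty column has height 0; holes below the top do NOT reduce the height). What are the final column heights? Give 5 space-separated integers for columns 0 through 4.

Drop 1: I rot3 at col 0 lands with bottom-row=0; cleared 0 line(s) (total 0); column heights now [4 0 0 0 0], max=4
Drop 2: T rot3 at col 3 lands with bottom-row=0; cleared 0 line(s) (total 0); column heights now [4 0 0 2 3], max=4
Drop 3: L rot0 at col 2 lands with bottom-row=3; cleared 0 line(s) (total 0); column heights now [4 0 4 4 5], max=5

Answer: 4 0 4 4 5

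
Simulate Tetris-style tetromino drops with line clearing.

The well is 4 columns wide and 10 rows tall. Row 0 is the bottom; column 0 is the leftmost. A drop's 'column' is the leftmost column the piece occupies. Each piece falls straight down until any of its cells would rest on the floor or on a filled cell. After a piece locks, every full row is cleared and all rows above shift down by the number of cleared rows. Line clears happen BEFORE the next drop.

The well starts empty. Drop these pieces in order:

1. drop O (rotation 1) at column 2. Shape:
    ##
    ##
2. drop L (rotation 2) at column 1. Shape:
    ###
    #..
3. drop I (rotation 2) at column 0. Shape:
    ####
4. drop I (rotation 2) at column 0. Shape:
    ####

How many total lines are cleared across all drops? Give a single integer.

Answer: 2

Derivation:
Drop 1: O rot1 at col 2 lands with bottom-row=0; cleared 0 line(s) (total 0); column heights now [0 0 2 2], max=2
Drop 2: L rot2 at col 1 lands with bottom-row=1; cleared 0 line(s) (total 0); column heights now [0 3 3 3], max=3
Drop 3: I rot2 at col 0 lands with bottom-row=3; cleared 1 line(s) (total 1); column heights now [0 3 3 3], max=3
Drop 4: I rot2 at col 0 lands with bottom-row=3; cleared 1 line(s) (total 2); column heights now [0 3 3 3], max=3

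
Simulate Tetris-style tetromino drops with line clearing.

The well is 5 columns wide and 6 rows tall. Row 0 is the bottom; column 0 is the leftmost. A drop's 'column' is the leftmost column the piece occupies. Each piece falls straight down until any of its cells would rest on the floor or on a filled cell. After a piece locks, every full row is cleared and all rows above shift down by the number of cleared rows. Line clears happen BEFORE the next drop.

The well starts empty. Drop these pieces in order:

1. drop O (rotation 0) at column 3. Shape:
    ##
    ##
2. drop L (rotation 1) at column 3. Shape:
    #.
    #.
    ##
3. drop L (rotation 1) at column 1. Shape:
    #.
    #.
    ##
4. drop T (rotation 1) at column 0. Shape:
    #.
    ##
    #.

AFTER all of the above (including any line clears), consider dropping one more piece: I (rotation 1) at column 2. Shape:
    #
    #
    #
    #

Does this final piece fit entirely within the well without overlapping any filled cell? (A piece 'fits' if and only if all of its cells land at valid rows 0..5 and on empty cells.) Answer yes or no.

Answer: yes

Derivation:
Drop 1: O rot0 at col 3 lands with bottom-row=0; cleared 0 line(s) (total 0); column heights now [0 0 0 2 2], max=2
Drop 2: L rot1 at col 3 lands with bottom-row=2; cleared 0 line(s) (total 0); column heights now [0 0 0 5 3], max=5
Drop 3: L rot1 at col 1 lands with bottom-row=0; cleared 0 line(s) (total 0); column heights now [0 3 1 5 3], max=5
Drop 4: T rot1 at col 0 lands with bottom-row=2; cleared 0 line(s) (total 0); column heights now [5 4 1 5 3], max=5
Test piece I rot1 at col 2 (width 1): heights before test = [5 4 1 5 3]; fits = True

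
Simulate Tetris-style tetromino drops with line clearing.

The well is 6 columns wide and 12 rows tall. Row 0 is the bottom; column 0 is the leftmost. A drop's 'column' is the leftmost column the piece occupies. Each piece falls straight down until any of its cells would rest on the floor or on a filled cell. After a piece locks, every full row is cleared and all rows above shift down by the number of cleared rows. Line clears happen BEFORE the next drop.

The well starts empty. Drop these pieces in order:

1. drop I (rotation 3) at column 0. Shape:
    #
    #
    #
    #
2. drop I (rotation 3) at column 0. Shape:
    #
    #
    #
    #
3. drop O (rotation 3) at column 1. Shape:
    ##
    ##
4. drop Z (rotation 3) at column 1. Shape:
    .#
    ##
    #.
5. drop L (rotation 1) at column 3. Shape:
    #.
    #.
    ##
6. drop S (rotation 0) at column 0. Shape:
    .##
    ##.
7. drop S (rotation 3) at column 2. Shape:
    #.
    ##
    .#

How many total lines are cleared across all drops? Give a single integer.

Drop 1: I rot3 at col 0 lands with bottom-row=0; cleared 0 line(s) (total 0); column heights now [4 0 0 0 0 0], max=4
Drop 2: I rot3 at col 0 lands with bottom-row=4; cleared 0 line(s) (total 0); column heights now [8 0 0 0 0 0], max=8
Drop 3: O rot3 at col 1 lands with bottom-row=0; cleared 0 line(s) (total 0); column heights now [8 2 2 0 0 0], max=8
Drop 4: Z rot3 at col 1 lands with bottom-row=2; cleared 0 line(s) (total 0); column heights now [8 4 5 0 0 0], max=8
Drop 5: L rot1 at col 3 lands with bottom-row=0; cleared 0 line(s) (total 0); column heights now [8 4 5 3 1 0], max=8
Drop 6: S rot0 at col 0 lands with bottom-row=8; cleared 0 line(s) (total 0); column heights now [9 10 10 3 1 0], max=10
Drop 7: S rot3 at col 2 lands with bottom-row=9; cleared 0 line(s) (total 0); column heights now [9 10 12 11 1 0], max=12

Answer: 0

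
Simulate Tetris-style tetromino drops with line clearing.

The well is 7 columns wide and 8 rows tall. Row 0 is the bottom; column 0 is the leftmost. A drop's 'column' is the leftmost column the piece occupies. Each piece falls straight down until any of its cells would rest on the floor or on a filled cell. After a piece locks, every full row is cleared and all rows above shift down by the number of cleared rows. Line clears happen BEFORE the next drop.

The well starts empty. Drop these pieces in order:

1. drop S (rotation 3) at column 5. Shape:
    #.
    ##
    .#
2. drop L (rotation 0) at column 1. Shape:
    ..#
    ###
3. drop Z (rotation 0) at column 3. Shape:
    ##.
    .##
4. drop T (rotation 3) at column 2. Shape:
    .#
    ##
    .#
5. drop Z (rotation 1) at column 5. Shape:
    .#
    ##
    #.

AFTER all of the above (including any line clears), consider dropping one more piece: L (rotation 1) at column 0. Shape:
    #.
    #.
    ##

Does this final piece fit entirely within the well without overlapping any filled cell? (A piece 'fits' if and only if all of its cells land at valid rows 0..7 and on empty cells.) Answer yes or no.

Drop 1: S rot3 at col 5 lands with bottom-row=0; cleared 0 line(s) (total 0); column heights now [0 0 0 0 0 3 2], max=3
Drop 2: L rot0 at col 1 lands with bottom-row=0; cleared 0 line(s) (total 0); column heights now [0 1 1 2 0 3 2], max=3
Drop 3: Z rot0 at col 3 lands with bottom-row=3; cleared 0 line(s) (total 0); column heights now [0 1 1 5 5 4 2], max=5
Drop 4: T rot3 at col 2 lands with bottom-row=5; cleared 0 line(s) (total 0); column heights now [0 1 7 8 5 4 2], max=8
Drop 5: Z rot1 at col 5 lands with bottom-row=4; cleared 0 line(s) (total 0); column heights now [0 1 7 8 5 6 7], max=8
Test piece L rot1 at col 0 (width 2): heights before test = [0 1 7 8 5 6 7]; fits = True

Answer: yes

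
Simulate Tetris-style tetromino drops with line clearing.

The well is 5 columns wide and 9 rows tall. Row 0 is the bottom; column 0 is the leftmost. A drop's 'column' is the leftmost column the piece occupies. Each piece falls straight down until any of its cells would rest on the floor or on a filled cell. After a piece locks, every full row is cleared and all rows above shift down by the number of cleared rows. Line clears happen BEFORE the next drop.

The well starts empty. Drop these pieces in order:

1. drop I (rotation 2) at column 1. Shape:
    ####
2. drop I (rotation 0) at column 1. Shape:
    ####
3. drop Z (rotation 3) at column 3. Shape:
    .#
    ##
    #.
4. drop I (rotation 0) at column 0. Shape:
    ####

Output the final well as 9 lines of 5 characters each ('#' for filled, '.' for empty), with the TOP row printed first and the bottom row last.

Answer: .....
.....
.....
.....
.....
...##
...#.
.####
.####

Derivation:
Drop 1: I rot2 at col 1 lands with bottom-row=0; cleared 0 line(s) (total 0); column heights now [0 1 1 1 1], max=1
Drop 2: I rot0 at col 1 lands with bottom-row=1; cleared 0 line(s) (total 0); column heights now [0 2 2 2 2], max=2
Drop 3: Z rot3 at col 3 lands with bottom-row=2; cleared 0 line(s) (total 0); column heights now [0 2 2 4 5], max=5
Drop 4: I rot0 at col 0 lands with bottom-row=4; cleared 1 line(s) (total 1); column heights now [0 2 2 4 4], max=4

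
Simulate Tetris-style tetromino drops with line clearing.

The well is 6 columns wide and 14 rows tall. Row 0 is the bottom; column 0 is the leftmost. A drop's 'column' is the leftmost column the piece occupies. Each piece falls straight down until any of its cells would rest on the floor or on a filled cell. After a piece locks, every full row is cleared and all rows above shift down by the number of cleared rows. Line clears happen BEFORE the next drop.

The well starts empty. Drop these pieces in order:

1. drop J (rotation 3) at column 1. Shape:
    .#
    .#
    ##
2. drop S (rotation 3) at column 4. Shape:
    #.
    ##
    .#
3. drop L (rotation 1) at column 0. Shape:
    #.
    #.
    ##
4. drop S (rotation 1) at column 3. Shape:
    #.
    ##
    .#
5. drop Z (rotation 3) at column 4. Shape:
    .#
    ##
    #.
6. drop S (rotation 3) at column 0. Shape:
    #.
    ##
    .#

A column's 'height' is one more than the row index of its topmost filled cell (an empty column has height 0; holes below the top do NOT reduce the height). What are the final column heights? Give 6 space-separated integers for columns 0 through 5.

Drop 1: J rot3 at col 1 lands with bottom-row=0; cleared 0 line(s) (total 0); column heights now [0 1 3 0 0 0], max=3
Drop 2: S rot3 at col 4 lands with bottom-row=0; cleared 0 line(s) (total 0); column heights now [0 1 3 0 3 2], max=3
Drop 3: L rot1 at col 0 lands with bottom-row=1; cleared 0 line(s) (total 0); column heights now [4 2 3 0 3 2], max=4
Drop 4: S rot1 at col 3 lands with bottom-row=3; cleared 0 line(s) (total 0); column heights now [4 2 3 6 5 2], max=6
Drop 5: Z rot3 at col 4 lands with bottom-row=5; cleared 0 line(s) (total 0); column heights now [4 2 3 6 7 8], max=8
Drop 6: S rot3 at col 0 lands with bottom-row=3; cleared 0 line(s) (total 0); column heights now [6 5 3 6 7 8], max=8

Answer: 6 5 3 6 7 8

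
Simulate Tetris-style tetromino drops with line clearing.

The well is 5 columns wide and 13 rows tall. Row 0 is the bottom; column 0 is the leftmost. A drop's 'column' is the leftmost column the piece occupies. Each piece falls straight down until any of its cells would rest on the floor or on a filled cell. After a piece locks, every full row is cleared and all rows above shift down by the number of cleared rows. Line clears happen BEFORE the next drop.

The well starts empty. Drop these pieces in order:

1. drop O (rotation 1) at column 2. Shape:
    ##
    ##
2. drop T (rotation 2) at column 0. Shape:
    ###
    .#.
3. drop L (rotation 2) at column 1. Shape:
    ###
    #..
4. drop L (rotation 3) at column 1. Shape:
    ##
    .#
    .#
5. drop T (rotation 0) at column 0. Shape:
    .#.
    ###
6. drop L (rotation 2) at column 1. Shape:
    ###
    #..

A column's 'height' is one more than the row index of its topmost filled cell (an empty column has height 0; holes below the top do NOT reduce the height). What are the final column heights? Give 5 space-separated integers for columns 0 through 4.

Answer: 9 12 12 12 0

Derivation:
Drop 1: O rot1 at col 2 lands with bottom-row=0; cleared 0 line(s) (total 0); column heights now [0 0 2 2 0], max=2
Drop 2: T rot2 at col 0 lands with bottom-row=1; cleared 0 line(s) (total 0); column heights now [3 3 3 2 0], max=3
Drop 3: L rot2 at col 1 lands with bottom-row=3; cleared 0 line(s) (total 0); column heights now [3 5 5 5 0], max=5
Drop 4: L rot3 at col 1 lands with bottom-row=5; cleared 0 line(s) (total 0); column heights now [3 8 8 5 0], max=8
Drop 5: T rot0 at col 0 lands with bottom-row=8; cleared 0 line(s) (total 0); column heights now [9 10 9 5 0], max=10
Drop 6: L rot2 at col 1 lands with bottom-row=10; cleared 0 line(s) (total 0); column heights now [9 12 12 12 0], max=12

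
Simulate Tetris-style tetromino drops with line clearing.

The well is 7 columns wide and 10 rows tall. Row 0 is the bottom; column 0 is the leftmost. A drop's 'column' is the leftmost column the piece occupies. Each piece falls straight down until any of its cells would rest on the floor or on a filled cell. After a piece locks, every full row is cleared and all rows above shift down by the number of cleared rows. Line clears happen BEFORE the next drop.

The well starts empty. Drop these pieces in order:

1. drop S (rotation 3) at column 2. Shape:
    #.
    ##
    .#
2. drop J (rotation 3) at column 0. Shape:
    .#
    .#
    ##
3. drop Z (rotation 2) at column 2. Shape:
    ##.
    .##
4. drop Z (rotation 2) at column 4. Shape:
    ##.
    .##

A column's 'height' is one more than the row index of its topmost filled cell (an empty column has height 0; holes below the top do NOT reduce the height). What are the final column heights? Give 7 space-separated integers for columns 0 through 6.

Answer: 1 3 4 4 4 4 3

Derivation:
Drop 1: S rot3 at col 2 lands with bottom-row=0; cleared 0 line(s) (total 0); column heights now [0 0 3 2 0 0 0], max=3
Drop 2: J rot3 at col 0 lands with bottom-row=0; cleared 0 line(s) (total 0); column heights now [1 3 3 2 0 0 0], max=3
Drop 3: Z rot2 at col 2 lands with bottom-row=2; cleared 0 line(s) (total 0); column heights now [1 3 4 4 3 0 0], max=4
Drop 4: Z rot2 at col 4 lands with bottom-row=2; cleared 0 line(s) (total 0); column heights now [1 3 4 4 4 4 3], max=4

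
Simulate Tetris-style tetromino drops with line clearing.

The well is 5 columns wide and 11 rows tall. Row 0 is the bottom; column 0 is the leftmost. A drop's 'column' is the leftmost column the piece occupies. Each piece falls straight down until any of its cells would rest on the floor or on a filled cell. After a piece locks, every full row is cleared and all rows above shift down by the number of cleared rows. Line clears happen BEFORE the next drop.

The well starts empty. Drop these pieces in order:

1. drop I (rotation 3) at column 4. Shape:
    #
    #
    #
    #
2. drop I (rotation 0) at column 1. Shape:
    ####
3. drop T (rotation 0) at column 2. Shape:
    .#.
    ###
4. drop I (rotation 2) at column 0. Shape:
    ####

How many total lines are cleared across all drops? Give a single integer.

Answer: 0

Derivation:
Drop 1: I rot3 at col 4 lands with bottom-row=0; cleared 0 line(s) (total 0); column heights now [0 0 0 0 4], max=4
Drop 2: I rot0 at col 1 lands with bottom-row=4; cleared 0 line(s) (total 0); column heights now [0 5 5 5 5], max=5
Drop 3: T rot0 at col 2 lands with bottom-row=5; cleared 0 line(s) (total 0); column heights now [0 5 6 7 6], max=7
Drop 4: I rot2 at col 0 lands with bottom-row=7; cleared 0 line(s) (total 0); column heights now [8 8 8 8 6], max=8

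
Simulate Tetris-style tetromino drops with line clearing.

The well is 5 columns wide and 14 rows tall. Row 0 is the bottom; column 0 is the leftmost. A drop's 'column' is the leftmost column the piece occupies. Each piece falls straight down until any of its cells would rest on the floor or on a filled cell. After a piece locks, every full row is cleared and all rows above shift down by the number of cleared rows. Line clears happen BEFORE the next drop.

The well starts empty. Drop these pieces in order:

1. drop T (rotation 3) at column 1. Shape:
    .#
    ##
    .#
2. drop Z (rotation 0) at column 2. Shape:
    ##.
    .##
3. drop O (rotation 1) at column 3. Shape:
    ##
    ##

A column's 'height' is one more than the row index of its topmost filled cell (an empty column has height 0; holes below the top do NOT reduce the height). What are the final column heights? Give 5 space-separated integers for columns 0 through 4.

Drop 1: T rot3 at col 1 lands with bottom-row=0; cleared 0 line(s) (total 0); column heights now [0 2 3 0 0], max=3
Drop 2: Z rot0 at col 2 lands with bottom-row=2; cleared 0 line(s) (total 0); column heights now [0 2 4 4 3], max=4
Drop 3: O rot1 at col 3 lands with bottom-row=4; cleared 0 line(s) (total 0); column heights now [0 2 4 6 6], max=6

Answer: 0 2 4 6 6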